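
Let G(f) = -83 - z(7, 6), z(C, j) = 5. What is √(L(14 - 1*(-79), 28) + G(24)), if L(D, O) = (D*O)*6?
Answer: 4*√971 ≈ 124.64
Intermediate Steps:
L(D, O) = 6*D*O
G(f) = -88 (G(f) = -83 - 1*5 = -83 - 5 = -88)
√(L(14 - 1*(-79), 28) + G(24)) = √(6*(14 - 1*(-79))*28 - 88) = √(6*(14 + 79)*28 - 88) = √(6*93*28 - 88) = √(15624 - 88) = √15536 = 4*√971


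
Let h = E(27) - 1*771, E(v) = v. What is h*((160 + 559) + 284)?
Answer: -746232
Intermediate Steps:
h = -744 (h = 27 - 1*771 = 27 - 771 = -744)
h*((160 + 559) + 284) = -744*((160 + 559) + 284) = -744*(719 + 284) = -744*1003 = -746232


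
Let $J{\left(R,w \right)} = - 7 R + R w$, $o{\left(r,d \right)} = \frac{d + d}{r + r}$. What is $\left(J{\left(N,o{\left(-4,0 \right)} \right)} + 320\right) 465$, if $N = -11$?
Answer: $184605$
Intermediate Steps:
$o{\left(r,d \right)} = \frac{d}{r}$ ($o{\left(r,d \right)} = \frac{2 d}{2 r} = 2 d \frac{1}{2 r} = \frac{d}{r}$)
$\left(J{\left(N,o{\left(-4,0 \right)} \right)} + 320\right) 465 = \left(- 11 \left(-7 + \frac{0}{-4}\right) + 320\right) 465 = \left(- 11 \left(-7 + 0 \left(- \frac{1}{4}\right)\right) + 320\right) 465 = \left(- 11 \left(-7 + 0\right) + 320\right) 465 = \left(\left(-11\right) \left(-7\right) + 320\right) 465 = \left(77 + 320\right) 465 = 397 \cdot 465 = 184605$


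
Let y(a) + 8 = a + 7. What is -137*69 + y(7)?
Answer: -9447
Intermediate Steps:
y(a) = -1 + a (y(a) = -8 + (a + 7) = -8 + (7 + a) = -1 + a)
-137*69 + y(7) = -137*69 + (-1 + 7) = -9453 + 6 = -9447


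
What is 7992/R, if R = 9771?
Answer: 2664/3257 ≈ 0.81793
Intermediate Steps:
7992/R = 7992/9771 = 7992*(1/9771) = 2664/3257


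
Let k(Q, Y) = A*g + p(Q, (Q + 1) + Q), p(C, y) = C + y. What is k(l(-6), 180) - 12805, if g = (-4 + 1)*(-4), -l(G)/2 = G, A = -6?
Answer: -12840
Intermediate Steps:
l(G) = -2*G
g = 12 (g = -3*(-4) = 12)
k(Q, Y) = -71 + 3*Q (k(Q, Y) = -6*12 + (Q + ((Q + 1) + Q)) = -72 + (Q + ((1 + Q) + Q)) = -72 + (Q + (1 + 2*Q)) = -72 + (1 + 3*Q) = -71 + 3*Q)
k(l(-6), 180) - 12805 = (-71 + 3*(-2*(-6))) - 12805 = (-71 + 3*12) - 12805 = (-71 + 36) - 12805 = -35 - 12805 = -12840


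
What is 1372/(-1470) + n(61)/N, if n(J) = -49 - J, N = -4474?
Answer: -30493/33555 ≈ -0.90875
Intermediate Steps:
1372/(-1470) + n(61)/N = 1372/(-1470) + (-49 - 1*61)/(-4474) = 1372*(-1/1470) + (-49 - 61)*(-1/4474) = -14/15 - 110*(-1/4474) = -14/15 + 55/2237 = -30493/33555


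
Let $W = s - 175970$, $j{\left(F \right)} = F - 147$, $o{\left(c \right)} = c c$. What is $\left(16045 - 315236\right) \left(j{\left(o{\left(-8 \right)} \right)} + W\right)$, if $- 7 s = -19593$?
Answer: $51836037514$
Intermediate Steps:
$o{\left(c \right)} = c^{2}$
$j{\left(F \right)} = -147 + F$
$s = 2799$ ($s = \left(- \frac{1}{7}\right) \left(-19593\right) = 2799$)
$W = -173171$ ($W = 2799 - 175970 = -173171$)
$\left(16045 - 315236\right) \left(j{\left(o{\left(-8 \right)} \right)} + W\right) = \left(16045 - 315236\right) \left(\left(-147 + \left(-8\right)^{2}\right) - 173171\right) = - 299191 \left(\left(-147 + 64\right) - 173171\right) = - 299191 \left(-83 - 173171\right) = \left(-299191\right) \left(-173254\right) = 51836037514$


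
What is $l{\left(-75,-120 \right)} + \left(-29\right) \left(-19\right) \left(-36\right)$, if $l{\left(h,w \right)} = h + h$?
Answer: $-19986$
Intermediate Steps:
$l{\left(h,w \right)} = 2 h$
$l{\left(-75,-120 \right)} + \left(-29\right) \left(-19\right) \left(-36\right) = 2 \left(-75\right) + \left(-29\right) \left(-19\right) \left(-36\right) = -150 + 551 \left(-36\right) = -150 - 19836 = -19986$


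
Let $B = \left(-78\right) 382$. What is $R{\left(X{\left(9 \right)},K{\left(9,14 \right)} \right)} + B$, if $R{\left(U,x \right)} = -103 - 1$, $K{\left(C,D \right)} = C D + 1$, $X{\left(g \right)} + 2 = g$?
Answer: $-29900$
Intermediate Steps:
$X{\left(g \right)} = -2 + g$
$K{\left(C,D \right)} = 1 + C D$
$B = -29796$
$R{\left(U,x \right)} = -104$
$R{\left(X{\left(9 \right)},K{\left(9,14 \right)} \right)} + B = -104 - 29796 = -29900$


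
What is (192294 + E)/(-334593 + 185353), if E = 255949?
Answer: -448243/149240 ≈ -3.0035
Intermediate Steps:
(192294 + E)/(-334593 + 185353) = (192294 + 255949)/(-334593 + 185353) = 448243/(-149240) = 448243*(-1/149240) = -448243/149240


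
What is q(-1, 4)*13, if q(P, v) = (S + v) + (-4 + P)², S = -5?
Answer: 312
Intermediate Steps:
q(P, v) = -5 + v + (-4 + P)² (q(P, v) = (-5 + v) + (-4 + P)² = -5 + v + (-4 + P)²)
q(-1, 4)*13 = (-5 + 4 + (-4 - 1)²)*13 = (-5 + 4 + (-5)²)*13 = (-5 + 4 + 25)*13 = 24*13 = 312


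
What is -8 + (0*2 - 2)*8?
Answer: -24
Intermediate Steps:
-8 + (0*2 - 2)*8 = -8 + (0 - 2)*8 = -8 - 2*8 = -8 - 16 = -24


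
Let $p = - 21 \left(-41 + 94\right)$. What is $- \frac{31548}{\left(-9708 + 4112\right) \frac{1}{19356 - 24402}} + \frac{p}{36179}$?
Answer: $- \frac{1439846235645}{50614421} \approx -28447.0$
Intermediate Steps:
$p = -1113$ ($p = \left(-21\right) 53 = -1113$)
$- \frac{31548}{\left(-9708 + 4112\right) \frac{1}{19356 - 24402}} + \frac{p}{36179} = - \frac{31548}{\left(-9708 + 4112\right) \frac{1}{19356 - 24402}} - \frac{1113}{36179} = - \frac{31548}{\left(-5596\right) \frac{1}{-5046}} - \frac{1113}{36179} = - \frac{31548}{\left(-5596\right) \left(- \frac{1}{5046}\right)} - \frac{1113}{36179} = - \frac{31548}{\frac{2798}{2523}} - \frac{1113}{36179} = \left(-31548\right) \frac{2523}{2798} - \frac{1113}{36179} = - \frac{39797802}{1399} - \frac{1113}{36179} = - \frac{1439846235645}{50614421}$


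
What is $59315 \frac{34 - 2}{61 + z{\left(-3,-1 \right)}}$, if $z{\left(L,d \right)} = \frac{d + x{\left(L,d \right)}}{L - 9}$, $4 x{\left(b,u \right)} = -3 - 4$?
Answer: $\frac{91107840}{2939} \approx 31000.0$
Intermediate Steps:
$x{\left(b,u \right)} = - \frac{7}{4}$ ($x{\left(b,u \right)} = \frac{-3 - 4}{4} = \frac{1}{4} \left(-7\right) = - \frac{7}{4}$)
$z{\left(L,d \right)} = \frac{- \frac{7}{4} + d}{-9 + L}$ ($z{\left(L,d \right)} = \frac{d - \frac{7}{4}}{L - 9} = \frac{- \frac{7}{4} + d}{-9 + L}$)
$59315 \frac{34 - 2}{61 + z{\left(-3,-1 \right)}} = 59315 \frac{34 - 2}{61 + \frac{- \frac{7}{4} - 1}{-9 - 3}} = 59315 \frac{32}{61 + \frac{1}{-12} \left(- \frac{11}{4}\right)} = 59315 \frac{32}{61 - - \frac{11}{48}} = 59315 \frac{32}{61 + \frac{11}{48}} = 59315 \frac{32}{\frac{2939}{48}} = 59315 \cdot 32 \cdot \frac{48}{2939} = 59315 \cdot \frac{1536}{2939} = \frac{91107840}{2939}$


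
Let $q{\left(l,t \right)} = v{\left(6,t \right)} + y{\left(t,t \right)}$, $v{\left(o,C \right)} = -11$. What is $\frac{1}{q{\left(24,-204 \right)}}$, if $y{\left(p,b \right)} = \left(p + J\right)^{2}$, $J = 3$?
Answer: $\frac{1}{40390} \approx 2.4759 \cdot 10^{-5}$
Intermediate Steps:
$y{\left(p,b \right)} = \left(3 + p\right)^{2}$ ($y{\left(p,b \right)} = \left(p + 3\right)^{2} = \left(3 + p\right)^{2}$)
$q{\left(l,t \right)} = -11 + \left(3 + t\right)^{2}$
$\frac{1}{q{\left(24,-204 \right)}} = \frac{1}{-11 + \left(3 - 204\right)^{2}} = \frac{1}{-11 + \left(-201\right)^{2}} = \frac{1}{-11 + 40401} = \frac{1}{40390}$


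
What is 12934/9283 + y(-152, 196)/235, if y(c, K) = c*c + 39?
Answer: 217875959/2181505 ≈ 99.874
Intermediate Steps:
y(c, K) = 39 + c**2 (y(c, K) = c**2 + 39 = 39 + c**2)
12934/9283 + y(-152, 196)/235 = 12934/9283 + (39 + (-152)**2)/235 = 12934*(1/9283) + (39 + 23104)*(1/235) = 12934/9283 + 23143*(1/235) = 12934/9283 + 23143/235 = 217875959/2181505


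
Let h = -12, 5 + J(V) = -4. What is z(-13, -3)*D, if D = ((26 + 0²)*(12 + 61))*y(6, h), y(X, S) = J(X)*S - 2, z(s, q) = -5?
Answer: -1005940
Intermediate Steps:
J(V) = -9 (J(V) = -5 - 4 = -9)
y(X, S) = -2 - 9*S (y(X, S) = -9*S - 2 = -2 - 9*S)
D = 201188 (D = ((26 + 0²)*(12 + 61))*(-2 - 9*(-12)) = ((26 + 0)*73)*(-2 + 108) = (26*73)*106 = 1898*106 = 201188)
z(-13, -3)*D = -5*201188 = -1005940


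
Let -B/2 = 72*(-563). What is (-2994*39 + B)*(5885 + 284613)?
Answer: -10369035612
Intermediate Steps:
B = 81072 (B = -144*(-563) = -2*(-40536) = 81072)
(-2994*39 + B)*(5885 + 284613) = (-2994*39 + 81072)*(5885 + 284613) = (-116766 + 81072)*290498 = -35694*290498 = -10369035612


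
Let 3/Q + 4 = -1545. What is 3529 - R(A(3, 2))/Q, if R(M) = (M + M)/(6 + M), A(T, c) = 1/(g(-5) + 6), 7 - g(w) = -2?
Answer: 966515/273 ≈ 3540.3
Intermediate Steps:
Q = -3/1549 (Q = 3/(-4 - 1545) = 3/(-1549) = 3*(-1/1549) = -3/1549 ≈ -0.0019367)
g(w) = 9 (g(w) = 7 - 1*(-2) = 7 + 2 = 9)
A(T, c) = 1/15 (A(T, c) = 1/(9 + 6) = 1/15)
R(M) = 2*M/(6 + M) (R(M) = (2*M)/(6 + M) = 2*M/(6 + M))
3529 - R(A(3, 2))/Q = 3529 - 2*(1/15)/(6 + 1/15)/(-3/1549) = 3529 - 2*(1/15)/(91/15)*(-1549)/3 = 3529 - 2*(1/15)*(15/91)*(-1549)/3 = 3529 - 2*(-1549)/(91*3) = 3529 - 1*(-3098/273) = 3529 + 3098/273 = 966515/273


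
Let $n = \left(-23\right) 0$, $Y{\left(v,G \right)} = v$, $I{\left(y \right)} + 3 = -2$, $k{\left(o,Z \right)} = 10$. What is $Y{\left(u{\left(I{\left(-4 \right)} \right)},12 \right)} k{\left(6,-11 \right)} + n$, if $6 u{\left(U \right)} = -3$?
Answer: $-5$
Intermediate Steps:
$I{\left(y \right)} = -5$ ($I{\left(y \right)} = -3 - 2 = -5$)
$u{\left(U \right)} = - \frac{1}{2}$ ($u{\left(U \right)} = \frac{1}{6} \left(-3\right) = - \frac{1}{2}$)
$n = 0$
$Y{\left(u{\left(I{\left(-4 \right)} \right)},12 \right)} k{\left(6,-11 \right)} + n = \left(- \frac{1}{2}\right) 10 + 0 = -5 + 0 = -5$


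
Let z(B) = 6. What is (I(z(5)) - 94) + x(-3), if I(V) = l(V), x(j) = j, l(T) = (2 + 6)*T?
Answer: -49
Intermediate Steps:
l(T) = 8*T
I(V) = 8*V
(I(z(5)) - 94) + x(-3) = (8*6 - 94) - 3 = (48 - 94) - 3 = -46 - 3 = -49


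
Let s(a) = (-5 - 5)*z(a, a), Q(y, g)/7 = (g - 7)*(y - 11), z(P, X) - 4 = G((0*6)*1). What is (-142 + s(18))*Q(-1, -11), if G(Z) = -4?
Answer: -214704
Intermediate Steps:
z(P, X) = 0 (z(P, X) = 4 - 4 = 0)
Q(y, g) = 7*(-11 + y)*(-7 + g) (Q(y, g) = 7*((g - 7)*(y - 11)) = 7*((-7 + g)*(-11 + y)) = 7*((-11 + y)*(-7 + g)) = 7*(-11 + y)*(-7 + g))
s(a) = 0 (s(a) = (-5 - 5)*0 = -10*0 = 0)
(-142 + s(18))*Q(-1, -11) = (-142 + 0)*(539 - 77*(-11) - 49*(-1) + 7*(-11)*(-1)) = -142*(539 + 847 + 49 + 77) = -142*1512 = -214704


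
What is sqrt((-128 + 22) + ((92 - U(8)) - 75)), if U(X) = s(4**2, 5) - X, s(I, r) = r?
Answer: I*sqrt(86) ≈ 9.2736*I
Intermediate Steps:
U(X) = 5 - X
sqrt((-128 + 22) + ((92 - U(8)) - 75)) = sqrt((-128 + 22) + ((92 - (5 - 1*8)) - 75)) = sqrt(-106 + ((92 - (5 - 8)) - 75)) = sqrt(-106 + ((92 - 1*(-3)) - 75)) = sqrt(-106 + ((92 + 3) - 75)) = sqrt(-106 + (95 - 75)) = sqrt(-106 + 20) = sqrt(-86) = I*sqrt(86)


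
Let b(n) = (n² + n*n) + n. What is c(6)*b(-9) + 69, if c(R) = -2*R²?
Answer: -10947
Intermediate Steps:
b(n) = n + 2*n² (b(n) = (n² + n²) + n = 2*n² + n = n + 2*n²)
c(6)*b(-9) + 69 = (-2*6²)*(-9*(1 + 2*(-9))) + 69 = (-2*36)*(-9*(1 - 18)) + 69 = -(-648)*(-17) + 69 = -72*153 + 69 = -11016 + 69 = -10947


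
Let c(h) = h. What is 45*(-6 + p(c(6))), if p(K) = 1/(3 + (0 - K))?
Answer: -285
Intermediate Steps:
p(K) = 1/(3 - K)
45*(-6 + p(c(6))) = 45*(-6 - 1/(-3 + 6)) = 45*(-6 - 1/3) = 45*(-19/3) = -285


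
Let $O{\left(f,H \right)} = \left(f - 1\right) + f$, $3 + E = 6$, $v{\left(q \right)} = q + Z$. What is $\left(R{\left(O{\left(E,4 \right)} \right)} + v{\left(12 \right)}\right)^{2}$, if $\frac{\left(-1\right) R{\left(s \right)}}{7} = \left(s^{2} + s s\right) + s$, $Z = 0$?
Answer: $139129$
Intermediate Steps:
$v{\left(q \right)} = q$ ($v{\left(q \right)} = q + 0 = q$)
$E = 3$ ($E = -3 + 6 = 3$)
$O{\left(f,H \right)} = -1 + 2 f$ ($O{\left(f,H \right)} = \left(-1 + f\right) + f = -1 + 2 f$)
$R{\left(s \right)} = - 14 s^{2} - 7 s$ ($R{\left(s \right)} = - 7 \left(\left(s^{2} + s s\right) + s\right) = - 7 \left(\left(s^{2} + s^{2}\right) + s\right) = - 7 \left(2 s^{2} + s\right) = - 7 \left(s + 2 s^{2}\right) = - 14 s^{2} - 7 s$)
$\left(R{\left(O{\left(E,4 \right)} \right)} + v{\left(12 \right)}\right)^{2} = \left(- 7 \left(-1 + 2 \cdot 3\right) \left(1 + 2 \left(-1 + 2 \cdot 3\right)\right) + 12\right)^{2} = \left(- 7 \left(-1 + 6\right) \left(1 + 2 \left(-1 + 6\right)\right) + 12\right)^{2} = \left(\left(-7\right) 5 \left(1 + 2 \cdot 5\right) + 12\right)^{2} = \left(\left(-7\right) 5 \left(1 + 10\right) + 12\right)^{2} = \left(\left(-7\right) 5 \cdot 11 + 12\right)^{2} = \left(-385 + 12\right)^{2} = \left(-373\right)^{2} = 139129$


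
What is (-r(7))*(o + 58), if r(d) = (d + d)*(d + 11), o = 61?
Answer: -29988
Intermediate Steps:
r(d) = 2*d*(11 + d) (r(d) = (2*d)*(11 + d) = 2*d*(11 + d))
(-r(7))*(o + 58) = (-2*7*(11 + 7))*(61 + 58) = -2*7*18*119 = -1*252*119 = -252*119 = -29988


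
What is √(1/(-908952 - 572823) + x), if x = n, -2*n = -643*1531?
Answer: 7*√3528942621646134/592710 ≈ 701.58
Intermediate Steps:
n = 984433/2 (n = -(-643)*1531/2 = -½*(-984433) = 984433/2 ≈ 4.9222e+5)
x = 984433/2 ≈ 4.9222e+5
√(1/(-908952 - 572823) + x) = √(1/(-908952 - 572823) + 984433/2) = √(1/(-1481775) + 984433/2) = √(-1/1481775 + 984433/2) = √(1458708208573/2963550) = 7*√3528942621646134/592710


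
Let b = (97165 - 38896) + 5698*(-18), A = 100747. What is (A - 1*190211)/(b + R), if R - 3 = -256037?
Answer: 89464/300329 ≈ 0.29789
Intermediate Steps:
R = -256034 (R = 3 - 256037 = -256034)
b = -44295 (b = 58269 - 102564 = -44295)
(A - 1*190211)/(b + R) = (100747 - 1*190211)/(-44295 - 256034) = (100747 - 190211)/(-300329) = -89464*(-1/300329) = 89464/300329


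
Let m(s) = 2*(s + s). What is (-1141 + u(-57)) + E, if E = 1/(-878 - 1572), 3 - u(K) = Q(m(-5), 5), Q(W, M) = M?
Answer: -2800351/2450 ≈ -1143.0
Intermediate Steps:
m(s) = 4*s (m(s) = 2*(2*s) = 4*s)
u(K) = -2 (u(K) = 3 - 1*5 = 3 - 5 = -2)
E = -1/2450 (E = 1/(-2450) = -1/2450 ≈ -0.00040816)
(-1141 + u(-57)) + E = (-1141 - 2) - 1/2450 = -1143 - 1/2450 = -2800351/2450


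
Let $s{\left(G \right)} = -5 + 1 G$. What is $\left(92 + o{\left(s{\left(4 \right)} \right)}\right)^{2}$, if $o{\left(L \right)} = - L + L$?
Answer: $8464$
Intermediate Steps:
$s{\left(G \right)} = -5 + G$
$o{\left(L \right)} = 0$
$\left(92 + o{\left(s{\left(4 \right)} \right)}\right)^{2} = \left(92 + 0\right)^{2} = 92^{2} = 8464$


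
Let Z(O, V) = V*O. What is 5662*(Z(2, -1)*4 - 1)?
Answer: -50958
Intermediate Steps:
Z(O, V) = O*V
5662*(Z(2, -1)*4 - 1) = 5662*((2*(-1))*4 - 1) = 5662*(-2*4 - 1) = 5662*(-8 - 1) = 5662*(-9) = -50958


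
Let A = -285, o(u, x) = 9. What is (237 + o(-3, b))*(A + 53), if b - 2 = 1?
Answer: -57072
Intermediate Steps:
b = 3 (b = 2 + 1 = 3)
(237 + o(-3, b))*(A + 53) = (237 + 9)*(-285 + 53) = 246*(-232) = -57072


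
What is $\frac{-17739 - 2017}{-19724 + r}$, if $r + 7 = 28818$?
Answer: $- \frac{19756}{9087} \approx -2.1741$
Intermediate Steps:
$r = 28811$ ($r = -7 + 28818 = 28811$)
$\frac{-17739 - 2017}{-19724 + r} = \frac{-17739 - 2017}{-19724 + 28811} = - \frac{19756}{9087}$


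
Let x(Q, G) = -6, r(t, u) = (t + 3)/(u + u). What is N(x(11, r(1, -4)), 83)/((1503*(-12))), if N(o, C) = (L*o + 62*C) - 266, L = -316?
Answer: -1694/4509 ≈ -0.37569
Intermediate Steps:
r(t, u) = (3 + t)/(2*u) (r(t, u) = (3 + t)/((2*u)) = (3 + t)*(1/(2*u)) = (3 + t)/(2*u))
N(o, C) = -266 - 316*o + 62*C (N(o, C) = (-316*o + 62*C) - 266 = -266 - 316*o + 62*C)
N(x(11, r(1, -4)), 83)/((1503*(-12))) = (-266 - 316*(-6) + 62*83)/((1503*(-12))) = (-266 + 1896 + 5146)/(-18036) = 6776*(-1/18036) = -1694/4509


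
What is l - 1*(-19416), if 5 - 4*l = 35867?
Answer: 20901/2 ≈ 10451.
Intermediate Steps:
l = -17931/2 (l = 5/4 - ¼*35867 = 5/4 - 35867/4 = -17931/2 ≈ -8965.5)
l - 1*(-19416) = -17931/2 - 1*(-19416) = -17931/2 + 19416 = 20901/2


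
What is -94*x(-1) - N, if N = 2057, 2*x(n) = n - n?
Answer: -2057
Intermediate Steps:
x(n) = 0 (x(n) = (n - n)/2 = (½)*0 = 0)
-94*x(-1) - N = -94*0 - 1*2057 = 0 - 2057 = -2057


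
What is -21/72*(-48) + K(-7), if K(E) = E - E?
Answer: 14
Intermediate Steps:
K(E) = 0
-21/72*(-48) + K(-7) = -21/72*(-48) + 0 = -21*1/72*(-48) + 0 = -7/24*(-48) + 0 = 14 + 0 = 14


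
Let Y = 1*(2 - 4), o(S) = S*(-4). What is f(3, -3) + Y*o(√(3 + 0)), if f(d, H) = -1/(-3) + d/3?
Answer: 4/3 + 8*√3 ≈ 15.190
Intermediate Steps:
o(S) = -4*S
Y = -2 (Y = 1*(-2) = -2)
f(d, H) = ⅓ + d/3 (f(d, H) = -1*(-⅓) + d*(⅓) = ⅓ + d/3)
f(3, -3) + Y*o(√(3 + 0)) = (⅓ + (⅓)*3) - (-8)*√(3 + 0) = (⅓ + 1) - (-8)*√3 = 4/3 + 8*√3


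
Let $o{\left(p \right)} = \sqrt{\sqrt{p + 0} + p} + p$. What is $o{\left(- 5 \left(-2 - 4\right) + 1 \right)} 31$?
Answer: $961 + 31 \sqrt{31 + \sqrt{31}} \approx 1148.5$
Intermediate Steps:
$o{\left(p \right)} = p + \sqrt{p + \sqrt{p}}$ ($o{\left(p \right)} = \sqrt{\sqrt{p} + p} + p = \sqrt{p + \sqrt{p}} + p = p + \sqrt{p + \sqrt{p}}$)
$o{\left(- 5 \left(-2 - 4\right) + 1 \right)} 31 = \left(\left(- 5 \left(-2 - 4\right) + 1\right) + \sqrt{\left(- 5 \left(-2 - 4\right) + 1\right) + \sqrt{- 5 \left(-2 - 4\right) + 1}}\right) 31 = \left(\left(\left(-5\right) \left(-6\right) + 1\right) + \sqrt{\left(\left(-5\right) \left(-6\right) + 1\right) + \sqrt{\left(-5\right) \left(-6\right) + 1}}\right) 31 = \left(\left(30 + 1\right) + \sqrt{\left(30 + 1\right) + \sqrt{30 + 1}}\right) 31 = \left(31 + \sqrt{31 + \sqrt{31}}\right) 31 = 961 + 31 \sqrt{31 + \sqrt{31}}$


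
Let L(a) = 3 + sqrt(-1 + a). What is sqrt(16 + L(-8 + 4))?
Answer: sqrt(19 + I*sqrt(5)) ≈ 4.3664 + 0.25605*I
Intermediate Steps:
sqrt(16 + L(-8 + 4)) = sqrt(16 + (3 + sqrt(-1 + (-8 + 4)))) = sqrt(16 + (3 + sqrt(-1 - 4))) = sqrt(16 + (3 + sqrt(-5))) = sqrt(16 + (3 + I*sqrt(5))) = sqrt(19 + I*sqrt(5))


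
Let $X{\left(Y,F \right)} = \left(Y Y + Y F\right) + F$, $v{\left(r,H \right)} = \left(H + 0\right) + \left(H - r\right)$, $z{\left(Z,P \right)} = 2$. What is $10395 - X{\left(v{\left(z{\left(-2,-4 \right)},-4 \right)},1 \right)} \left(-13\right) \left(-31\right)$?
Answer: $-26278$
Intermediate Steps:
$v{\left(r,H \right)} = - r + 2 H$ ($v{\left(r,H \right)} = H + \left(H - r\right) = - r + 2 H$)
$X{\left(Y,F \right)} = F + Y^{2} + F Y$ ($X{\left(Y,F \right)} = \left(Y^{2} + F Y\right) + F = F + Y^{2} + F Y$)
$10395 - X{\left(v{\left(z{\left(-2,-4 \right)},-4 \right)},1 \right)} \left(-13\right) \left(-31\right) = 10395 - \left(1 + \left(\left(-1\right) 2 + 2 \left(-4\right)\right)^{2} + 1 \left(\left(-1\right) 2 + 2 \left(-4\right)\right)\right) \left(-13\right) \left(-31\right) = 10395 - \left(1 + \left(-2 - 8\right)^{2} + 1 \left(-2 - 8\right)\right) \left(-13\right) \left(-31\right) = 10395 - \left(1 + \left(-10\right)^{2} + 1 \left(-10\right)\right) \left(-13\right) \left(-31\right) = 10395 - \left(1 + 100 - 10\right) \left(-13\right) \left(-31\right) = 10395 - 91 \left(-13\right) \left(-31\right) = 10395 - \left(-1183\right) \left(-31\right) = 10395 - 36673 = -26278$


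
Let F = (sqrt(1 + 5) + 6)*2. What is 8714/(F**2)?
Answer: 30499/300 - 4357*sqrt(6)/150 ≈ 30.514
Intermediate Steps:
F = 12 + 2*sqrt(6) (F = (sqrt(6) + 6)*2 = (6 + sqrt(6))*2 = 12 + 2*sqrt(6) ≈ 16.899)
8714/(F**2) = 8714/((12 + 2*sqrt(6))**2) = 8714/(12 + 2*sqrt(6))**2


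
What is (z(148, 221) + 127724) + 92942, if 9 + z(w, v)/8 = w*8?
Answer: 230066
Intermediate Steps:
z(w, v) = -72 + 64*w (z(w, v) = -72 + 8*(w*8) = -72 + 8*(8*w) = -72 + 64*w)
(z(148, 221) + 127724) + 92942 = ((-72 + 64*148) + 127724) + 92942 = ((-72 + 9472) + 127724) + 92942 = (9400 + 127724) + 92942 = 137124 + 92942 = 230066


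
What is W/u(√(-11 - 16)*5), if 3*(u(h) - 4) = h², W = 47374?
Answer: -47374/221 ≈ -214.36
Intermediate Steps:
u(h) = 4 + h²/3
W/u(√(-11 - 16)*5) = 47374/(4 + (√(-11 - 16)*5)²/3) = 47374/(4 + (√(-27)*5)²/3) = 47374/(4 + ((3*I*√3)*5)²/3) = 47374/(4 + (15*I*√3)²/3) = 47374/(4 + (⅓)*(-675)) = 47374/(4 - 225) = 47374/(-221) = 47374*(-1/221) = -47374/221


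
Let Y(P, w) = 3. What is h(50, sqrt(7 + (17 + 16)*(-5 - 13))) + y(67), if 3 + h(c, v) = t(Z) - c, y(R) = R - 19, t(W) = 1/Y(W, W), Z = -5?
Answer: -14/3 ≈ -4.6667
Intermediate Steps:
t(W) = 1/3
y(R) = -19 + R
h(c, v) = -8/3 - c (h(c, v) = -3 + (1/3 - c) = -8/3 - c)
h(50, sqrt(7 + (17 + 16)*(-5 - 13))) + y(67) = (-8/3 - 1*50) + (-19 + 67) = (-8/3 - 50) + 48 = -158/3 + 48 = -14/3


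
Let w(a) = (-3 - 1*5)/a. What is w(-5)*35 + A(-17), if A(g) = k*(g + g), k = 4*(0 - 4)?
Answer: 600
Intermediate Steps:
k = -16 (k = 4*(-4) = -16)
w(a) = -8/a (w(a) = (-3 - 5)/a = -8/a)
A(g) = -32*g (A(g) = -16*(g + g) = -32*g)
w(-5)*35 + A(-17) = -8/(-5)*35 - 32*(-17) = -8*(-⅕)*35 + 544 = (8/5)*35 + 544 = 56 + 544 = 600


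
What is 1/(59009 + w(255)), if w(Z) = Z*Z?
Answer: 1/124034 ≈ 8.0623e-6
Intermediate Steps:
w(Z) = Z²
1/(59009 + w(255)) = 1/(59009 + 255²) = 1/(59009 + 65025) = 1/124034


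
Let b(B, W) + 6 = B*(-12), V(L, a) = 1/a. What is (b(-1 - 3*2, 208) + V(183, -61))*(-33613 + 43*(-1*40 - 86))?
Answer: -185670467/61 ≈ -3.0438e+6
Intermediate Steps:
b(B, W) = -6 - 12*B (b(B, W) = -6 + B*(-12) = -6 - 12*B)
(b(-1 - 3*2, 208) + V(183, -61))*(-33613 + 43*(-1*40 - 86)) = ((-6 - 12*(-1 - 3*2)) + 1/(-61))*(-33613 + 43*(-1*40 - 86)) = ((-6 - 12*(-1 - 6)) - 1/61)*(-33613 + 43*(-40 - 86)) = ((-6 - 12*(-7)) - 1/61)*(-33613 + 43*(-126)) = ((-6 + 84) - 1/61)*(-33613 - 5418) = (78 - 1/61)*(-39031) = (4757/61)*(-39031) = -185670467/61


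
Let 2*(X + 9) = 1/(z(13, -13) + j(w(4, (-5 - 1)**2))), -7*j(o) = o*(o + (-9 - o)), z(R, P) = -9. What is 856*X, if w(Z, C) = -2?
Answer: -627020/81 ≈ -7741.0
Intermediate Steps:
j(o) = 9*o/7 (j(o) = -o*(o + (-9 - o))/7 = -o*(-9)/7 = -(-9)*o/7 = 9*o/7)
X = -1465/162 (X = -9 + 1/(2*(-9 + (9/7)*(-2))) = -9 + 1/(2*(-9 - 18/7)) = -9 + 1/(2*(-81/7)) = -9 + (1/2)*(-7/81) = -9 - 7/162 = -1465/162 ≈ -9.0432)
856*X = 856*(-1465/162) = -627020/81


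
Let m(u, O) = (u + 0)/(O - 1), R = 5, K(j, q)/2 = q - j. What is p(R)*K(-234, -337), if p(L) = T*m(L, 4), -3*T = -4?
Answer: -4120/9 ≈ -457.78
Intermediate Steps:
T = 4/3 (T = -1/3*(-4) = 4/3 ≈ 1.3333)
K(j, q) = -2*j + 2*q (K(j, q) = 2*(q - j) = -2*j + 2*q)
m(u, O) = u/(-1 + O)
p(L) = 4*L/9 (p(L) = 4*(L/(-1 + 4))/3 = 4*(L/3)/3 = 4*L/9)
p(R)*K(-234, -337) = ((4/9)*5)*(-2*(-234) + 2*(-337)) = 20*(468 - 674)/9 = (20/9)*(-206) = -4120/9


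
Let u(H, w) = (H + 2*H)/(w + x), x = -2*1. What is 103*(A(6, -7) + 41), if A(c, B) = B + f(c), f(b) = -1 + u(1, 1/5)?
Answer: 9682/3 ≈ 3227.3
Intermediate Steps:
x = -2
u(H, w) = 3*H/(-2 + w) (u(H, w) = (H + 2*H)/(w - 2) = (3*H)/(-2 + w) = 3*H/(-2 + w))
f(b) = -8/3 (f(b) = -1 + 3*1/(-2 + 1/5) = -1 + 3*1/(-2 + ⅕) = -1 + 3*1/(-9/5) = -1 + 3*1*(-5/9) = -1 - 5/3 = -8/3)
A(c, B) = -8/3 + B (A(c, B) = B - 8/3 = -8/3 + B)
103*(A(6, -7) + 41) = 103*((-8/3 - 7) + 41) = 103*(-29/3 + 41) = 103*(94/3) = 9682/3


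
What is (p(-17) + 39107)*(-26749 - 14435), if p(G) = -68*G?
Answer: -1658191392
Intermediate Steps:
(p(-17) + 39107)*(-26749 - 14435) = (-68*(-17) + 39107)*(-26749 - 14435) = (1156 + 39107)*(-41184) = 40263*(-41184) = -1658191392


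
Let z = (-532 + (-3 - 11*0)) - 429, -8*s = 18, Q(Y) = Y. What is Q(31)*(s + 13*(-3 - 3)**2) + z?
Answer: 53897/4 ≈ 13474.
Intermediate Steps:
s = -9/4 (s = -1/8*18 = -9/4 ≈ -2.2500)
z = -964 (z = (-532 + (-3 + 0)) - 429 = (-532 - 3) - 429 = -535 - 429 = -964)
Q(31)*(s + 13*(-3 - 3)**2) + z = 31*(-9/4 + 13*(-3 - 3)**2) - 964 = 31*(-9/4 + 13*(-6)**2) - 964 = 31*(-9/4 + 13*36) - 964 = 31*(-9/4 + 468) - 964 = 31*(1863/4) - 964 = 57753/4 - 964 = 53897/4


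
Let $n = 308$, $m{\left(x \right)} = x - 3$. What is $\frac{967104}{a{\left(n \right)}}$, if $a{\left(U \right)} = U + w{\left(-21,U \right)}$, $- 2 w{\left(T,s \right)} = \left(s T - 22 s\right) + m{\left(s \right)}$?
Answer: $\frac{1934208}{13555} \approx 142.69$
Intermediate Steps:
$m{\left(x \right)} = -3 + x$ ($m{\left(x \right)} = x - 3 = -3 + x$)
$w{\left(T,s \right)} = \frac{3}{2} + \frac{21 s}{2} - \frac{T s}{2}$ ($w{\left(T,s \right)} = - \frac{\left(s T - 22 s\right) + \left(-3 + s\right)}{2} = - \frac{\left(T s - 22 s\right) + \left(-3 + s\right)}{2} = - \frac{\left(- 22 s + T s\right) + \left(-3 + s\right)}{2} = - \frac{-3 - 21 s + T s}{2} = \frac{3}{2} + \frac{21 s}{2} - \frac{T s}{2}$)
$a{\left(U \right)} = \frac{3}{2} + 22 U$ ($a{\left(U \right)} = U + \left(\frac{3}{2} + \frac{21 U}{2} - - \frac{21 U}{2}\right) = U + \left(\frac{3}{2} + \frac{21 U}{2} + \frac{21 U}{2}\right) = U + \left(\frac{3}{2} + 21 U\right) = \frac{3}{2} + 22 U$)
$\frac{967104}{a{\left(n \right)}} = \frac{967104}{\frac{3}{2} + 22 \cdot 308} = \frac{967104}{\frac{3}{2} + 6776} = \frac{967104}{\frac{13555}{2}} = 967104 \cdot \frac{2}{13555} = \frac{1934208}{13555}$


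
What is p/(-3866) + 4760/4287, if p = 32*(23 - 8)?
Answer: 8172200/8286771 ≈ 0.98617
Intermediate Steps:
p = 480 (p = 32*15 = 480)
p/(-3866) + 4760/4287 = 480/(-3866) + 4760/4287 = 480*(-1/3866) + 4760*(1/4287) = -240/1933 + 4760/4287 = 8172200/8286771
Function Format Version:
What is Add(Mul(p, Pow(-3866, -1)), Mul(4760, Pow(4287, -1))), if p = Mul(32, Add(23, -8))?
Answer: Rational(8172200, 8286771) ≈ 0.98617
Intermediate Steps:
p = 480 (p = Mul(32, 15) = 480)
Add(Mul(p, Pow(-3866, -1)), Mul(4760, Pow(4287, -1))) = Add(Mul(480, Pow(-3866, -1)), Mul(4760, Pow(4287, -1))) = Add(Mul(480, Rational(-1, 3866)), Mul(4760, Rational(1, 4287))) = Add(Rational(-240, 1933), Rational(4760, 4287)) = Rational(8172200, 8286771)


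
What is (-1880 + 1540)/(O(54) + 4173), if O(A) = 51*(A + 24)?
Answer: -340/8151 ≈ -0.041713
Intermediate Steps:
O(A) = 1224 + 51*A (O(A) = 51*(24 + A) = 1224 + 51*A)
(-1880 + 1540)/(O(54) + 4173) = (-1880 + 1540)/((1224 + 51*54) + 4173) = -340/((1224 + 2754) + 4173) = -340/(3978 + 4173) = -340/8151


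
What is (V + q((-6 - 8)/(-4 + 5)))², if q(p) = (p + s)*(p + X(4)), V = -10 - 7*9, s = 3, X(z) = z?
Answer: 1369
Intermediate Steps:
V = -73 (V = -10 - 63 = -73)
q(p) = (3 + p)*(4 + p) (q(p) = (p + 3)*(p + 4) = (3 + p)*(4 + p))
(V + q((-6 - 8)/(-4 + 5)))² = (-73 + (12 + ((-6 - 8)/(-4 + 5))² + 7*((-6 - 8)/(-4 + 5))))² = (-73 + (12 + (-14/1)² + 7*(-14/1)))² = (-73 + (12 + (-14*1)² + 7*(-14*1)))² = (-73 + (12 + (-14)² + 7*(-14)))² = (-73 + (12 + 196 - 98))² = (-73 + 110)² = 37² = 1369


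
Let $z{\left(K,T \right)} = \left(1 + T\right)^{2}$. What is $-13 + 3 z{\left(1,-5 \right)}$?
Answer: $35$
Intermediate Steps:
$-13 + 3 z{\left(1,-5 \right)} = -13 + 3 \left(1 - 5\right)^{2} = -13 + 3 \left(-4\right)^{2} = -13 + 3 \cdot 16 = -13 + 48 = 35$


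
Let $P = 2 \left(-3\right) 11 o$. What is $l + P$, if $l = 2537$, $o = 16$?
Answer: $1481$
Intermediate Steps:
$P = -1056$ ($P = 2 \left(-3\right) 11 \cdot 16 = \left(-6\right) 11 \cdot 16 = \left(-66\right) 16 = -1056$)
$l + P = 2537 - 1056 = 1481$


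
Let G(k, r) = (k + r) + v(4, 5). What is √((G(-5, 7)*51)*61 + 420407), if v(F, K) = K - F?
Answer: 2*√107435 ≈ 655.55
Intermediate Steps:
G(k, r) = 1 + k + r (G(k, r) = (k + r) + (5 - 1*4) = (k + r) + (5 - 4) = (k + r) + 1 = 1 + k + r)
√((G(-5, 7)*51)*61 + 420407) = √(((1 - 5 + 7)*51)*61 + 420407) = √((3*51)*61 + 420407) = √(153*61 + 420407) = √(9333 + 420407) = √429740 = 2*√107435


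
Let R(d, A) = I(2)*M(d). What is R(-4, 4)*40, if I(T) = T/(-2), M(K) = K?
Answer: 160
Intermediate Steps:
I(T) = -T/2 (I(T) = T*(-1/2) = -T/2)
R(d, A) = -d (R(d, A) = (-1/2*2)*d = -d)
R(-4, 4)*40 = -1*(-4)*40 = 4*40 = 160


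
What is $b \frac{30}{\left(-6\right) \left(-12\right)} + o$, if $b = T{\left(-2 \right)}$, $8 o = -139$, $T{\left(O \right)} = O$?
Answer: $- \frac{437}{24} \approx -18.208$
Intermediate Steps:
$o = - \frac{139}{8}$ ($o = \frac{1}{8} \left(-139\right) = - \frac{139}{8} \approx -17.375$)
$b = -2$
$b \frac{30}{\left(-6\right) \left(-12\right)} + o = - 2 \frac{30}{\left(-6\right) \left(-12\right)} - \frac{139}{8} = - 2 \cdot \frac{30}{72} - \frac{139}{8} = - 2 \cdot 30 \cdot \frac{1}{72} - \frac{139}{8} = \left(-2\right) \frac{5}{12} - \frac{139}{8} = - \frac{5}{6} - \frac{139}{8} = - \frac{437}{24}$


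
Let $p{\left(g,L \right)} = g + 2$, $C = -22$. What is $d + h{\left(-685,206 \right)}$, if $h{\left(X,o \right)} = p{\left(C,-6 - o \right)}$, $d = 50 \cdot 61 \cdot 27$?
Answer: $82330$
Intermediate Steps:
$p{\left(g,L \right)} = 2 + g$
$d = 82350$ ($d = 3050 \cdot 27 = 82350$)
$h{\left(X,o \right)} = -20$ ($h{\left(X,o \right)} = 2 - 22 = -20$)
$d + h{\left(-685,206 \right)} = 82350 - 20 = 82330$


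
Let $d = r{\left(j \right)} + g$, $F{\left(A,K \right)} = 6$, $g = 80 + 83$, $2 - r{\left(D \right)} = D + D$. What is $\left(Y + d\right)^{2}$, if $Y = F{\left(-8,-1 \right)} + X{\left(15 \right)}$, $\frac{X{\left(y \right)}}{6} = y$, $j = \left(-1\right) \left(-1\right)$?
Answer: $67081$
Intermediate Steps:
$j = 1$
$r{\left(D \right)} = 2 - 2 D$ ($r{\left(D \right)} = 2 - \left(D + D\right) = 2 - 2 D$)
$g = 163$
$d = 163$ ($d = \left(2 - 2\right) + 163 = 0 + 163 = 163$)
$X{\left(y \right)} = 6 y$
$Y = 96$ ($Y = 6 + 6 \cdot 15 = 6 + 90 = 96$)
$\left(Y + d\right)^{2} = \left(96 + 163\right)^{2} = 259^{2} = 67081$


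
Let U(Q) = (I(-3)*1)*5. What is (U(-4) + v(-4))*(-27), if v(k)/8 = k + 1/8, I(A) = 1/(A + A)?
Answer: 1719/2 ≈ 859.50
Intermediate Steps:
I(A) = 1/(2*A)
U(Q) = -⅚ (U(Q) = (((½)/(-3))*1)*5 = (((½)*(-⅓))*1)*5 = -⅙*1*5 = -⅙*5 = -⅚)
v(k) = 1 + 8*k (v(k) = 8*(k + 1/8) = 8*(k + ⅛) = 8*(⅛ + k) = 1 + 8*k)
(U(-4) + v(-4))*(-27) = (-⅚ + (1 + 8*(-4)))*(-27) = (-⅚ + (1 - 32))*(-27) = (-⅚ - 31)*(-27) = -191/6*(-27) = 1719/2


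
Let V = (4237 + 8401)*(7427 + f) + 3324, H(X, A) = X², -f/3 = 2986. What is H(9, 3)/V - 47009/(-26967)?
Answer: 909408262759/521688858018 ≈ 1.7432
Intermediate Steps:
f = -8958 (f = -3*2986 = -8958)
V = -19345454 (V = (4237 + 8401)*(7427 - 8958) + 3324 = 12638*(-1531) + 3324 = -19348778 + 3324 = -19345454)
H(9, 3)/V - 47009/(-26967) = 9²/(-19345454) - 47009/(-26967) = 81*(-1/19345454) - 47009*(-1/26967) = -81/19345454 + 47009/26967 = 909408262759/521688858018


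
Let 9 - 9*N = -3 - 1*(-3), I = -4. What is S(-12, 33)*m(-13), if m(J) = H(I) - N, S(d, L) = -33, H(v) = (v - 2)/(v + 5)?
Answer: 231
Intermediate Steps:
H(v) = (-2 + v)/(5 + v)
N = 1 (N = 1 - (-3 - 1*(-3))/9 = 1 - (-3 + 3)/9 = 1 - 1/9*0 = 1 + 0 = 1)
m(J) = -7 (m(J) = (-2 - 4)/(5 - 4) - 1*1 = -6/1 - 1 = 1*(-6) - 1 = -6 - 1 = -7)
S(-12, 33)*m(-13) = -33*(-7) = 231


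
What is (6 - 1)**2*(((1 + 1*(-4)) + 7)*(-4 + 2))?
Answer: -200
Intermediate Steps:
(6 - 1)**2*(((1 + 1*(-4)) + 7)*(-4 + 2)) = 5**2*(((1 - 4) + 7)*(-2)) = 25*((-3 + 7)*(-2)) = 25*(4*(-2)) = 25*(-8) = -200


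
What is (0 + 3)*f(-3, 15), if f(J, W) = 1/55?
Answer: 3/55 ≈ 0.054545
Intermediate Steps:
f(J, W) = 1/55
(0 + 3)*f(-3, 15) = (0 + 3)*(1/55) = 3*(1/55) = 3/55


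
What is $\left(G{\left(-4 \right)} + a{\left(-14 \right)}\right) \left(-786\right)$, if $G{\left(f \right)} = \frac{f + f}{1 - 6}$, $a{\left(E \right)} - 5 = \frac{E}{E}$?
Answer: $- \frac{29868}{5} \approx -5973.6$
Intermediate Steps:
$a{\left(E \right)} = 6$ ($a{\left(E \right)} = 5 + \frac{E}{E} = 5 + 1 = 6$)
$G{\left(f \right)} = - \frac{2 f}{5}$ ($G{\left(f \right)} = \frac{2 f}{-5} = 2 f \left(- \frac{1}{5}\right) = - \frac{2 f}{5}$)
$\left(G{\left(-4 \right)} + a{\left(-14 \right)}\right) \left(-786\right) = \left(\left(- \frac{2}{5}\right) \left(-4\right) + 6\right) \left(-786\right) = \left(\frac{8}{5} + 6\right) \left(-786\right) = \frac{38}{5} \left(-786\right) = - \frac{29868}{5}$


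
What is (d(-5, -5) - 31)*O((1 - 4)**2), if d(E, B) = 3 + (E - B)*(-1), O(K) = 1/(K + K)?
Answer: -14/9 ≈ -1.5556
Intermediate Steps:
O(K) = 1/(2*K)
d(E, B) = 3 + B - E (d(E, B) = 3 + (B - E) = 3 + B - E)
(d(-5, -5) - 31)*O((1 - 4)**2) = ((3 - 5 - 1*(-5)) - 31)*(1/(2*((1 - 4)**2))) = ((3 - 5 + 5) - 31)*(1/(2*((-3)**2))) = (3 - 31)*((1/2)/9) = -14/9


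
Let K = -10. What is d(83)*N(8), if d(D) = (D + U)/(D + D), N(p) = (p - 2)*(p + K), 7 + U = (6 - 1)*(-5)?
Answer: -306/83 ≈ -3.6867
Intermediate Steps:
U = -32 (U = -7 + (6 - 1)*(-5) = -7 + 5*(-5) = -7 - 25 = -32)
N(p) = (-10 + p)*(-2 + p) (N(p) = (p - 2)*(p - 10) = (-2 + p)*(-10 + p) = (-10 + p)*(-2 + p))
d(D) = (-32 + D)/(2*D) (d(D) = (D - 32)/(D + D) = (-32 + D)/((2*D)) = (-32 + D)*(1/(2*D)) = (-32 + D)/(2*D))
d(83)*N(8) = ((½)*(-32 + 83)/83)*(20 + 8² - 12*8) = ((½)*(1/83)*51)*(20 + 64 - 96) = (51/166)*(-12) = -306/83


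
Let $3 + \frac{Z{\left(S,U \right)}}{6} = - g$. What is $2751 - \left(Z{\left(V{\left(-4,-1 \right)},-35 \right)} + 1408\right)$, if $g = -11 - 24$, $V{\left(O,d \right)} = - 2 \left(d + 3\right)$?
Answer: $1151$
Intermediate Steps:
$V{\left(O,d \right)} = -6 - 2 d$ ($V{\left(O,d \right)} = - 2 \left(3 + d\right) = -6 - 2 d$)
$g = -35$ ($g = -11 - 24 = -35$)
$Z{\left(S,U \right)} = 192$ ($Z{\left(S,U \right)} = -18 + 6 \left(\left(-1\right) \left(-35\right)\right) = -18 + 6 \cdot 35 = -18 + 210 = 192$)
$2751 - \left(Z{\left(V{\left(-4,-1 \right)},-35 \right)} + 1408\right) = 2751 - \left(192 + 1408\right) = 2751 - 1600 = 1151$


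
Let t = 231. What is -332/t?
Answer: -332/231 ≈ -1.4372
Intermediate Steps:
-332/t = -332/231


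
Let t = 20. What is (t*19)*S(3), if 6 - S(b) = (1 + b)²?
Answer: -3800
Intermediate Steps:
S(b) = 6 - (1 + b)²
(t*19)*S(3) = (20*19)*(6 - (1 + 3)²) = 380*(6 - 1*4²) = 380*(6 - 1*16) = 380*(6 - 16) = 380*(-10) = -3800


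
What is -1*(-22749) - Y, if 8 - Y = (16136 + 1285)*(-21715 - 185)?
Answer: -381497159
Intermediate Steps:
Y = 381519908 (Y = 8 - (16136 + 1285)*(-21715 - 185) = 8 - 17421*(-21900) = 8 - 1*(-381519900) = 8 + 381519900 = 381519908)
-1*(-22749) - Y = -1*(-22749) - 1*381519908 = 22749 - 381519908 = -381497159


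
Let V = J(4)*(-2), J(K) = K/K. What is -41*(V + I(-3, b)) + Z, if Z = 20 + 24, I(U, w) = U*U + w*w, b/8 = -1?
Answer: -2867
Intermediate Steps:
b = -8 (b = 8*(-1) = -8)
J(K) = 1
I(U, w) = U² + w²
V = -2 (V = 1*(-2) = -2)
Z = 44
-41*(V + I(-3, b)) + Z = -41*(-2 + ((-3)² + (-8)²)) + 44 = -41*(-2 + (9 + 64)) + 44 = -41*(-2 + 73) + 44 = -41*71 + 44 = -2911 + 44 = -2867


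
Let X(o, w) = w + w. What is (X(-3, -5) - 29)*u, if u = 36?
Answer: -1404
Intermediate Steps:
X(o, w) = 2*w
(X(-3, -5) - 29)*u = (2*(-5) - 29)*36 = (-10 - 29)*36 = -39*36 = -1404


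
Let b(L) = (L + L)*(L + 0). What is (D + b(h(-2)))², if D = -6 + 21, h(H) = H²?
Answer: 2209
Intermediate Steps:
b(L) = 2*L² (b(L) = (2*L)*L = 2*L²)
D = 15
(D + b(h(-2)))² = (15 + 2*((-2)²)²)² = (15 + 2*4²)² = (15 + 2*16)² = (15 + 32)² = 47² = 2209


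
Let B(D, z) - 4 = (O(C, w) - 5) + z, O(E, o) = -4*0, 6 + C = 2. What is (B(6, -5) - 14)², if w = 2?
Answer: 400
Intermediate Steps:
C = -4 (C = -6 + 2 = -4)
O(E, o) = 0
B(D, z) = -1 + z (B(D, z) = 4 + ((0 - 5) + z) = 4 + (-5 + z) = -1 + z)
(B(6, -5) - 14)² = ((-1 - 5) - 14)² = (-6 - 14)² = (-20)² = 400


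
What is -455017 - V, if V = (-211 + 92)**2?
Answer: -469178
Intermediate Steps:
V = 14161 (V = (-119)**2 = 14161)
-455017 - V = -455017 - 1*14161 = -455017 - 14161 = -469178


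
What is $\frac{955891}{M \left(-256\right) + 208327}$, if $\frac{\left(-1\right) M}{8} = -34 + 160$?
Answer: $\frac{955891}{466375} \approx 2.0496$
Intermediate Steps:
$M = -1008$ ($M = - 8 \left(-34 + 160\right) = \left(-8\right) 126 = -1008$)
$\frac{955891}{M \left(-256\right) + 208327} = \frac{955891}{\left(-1008\right) \left(-256\right) + 208327} = \frac{955891}{258048 + 208327} = \frac{955891}{466375}$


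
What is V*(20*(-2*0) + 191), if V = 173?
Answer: 33043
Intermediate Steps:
V*(20*(-2*0) + 191) = 173*(20*(-2*0) + 191) = 173*(20*0 + 191) = 173*(0 + 191) = 173*191 = 33043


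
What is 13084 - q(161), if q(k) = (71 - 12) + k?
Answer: 12864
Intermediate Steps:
q(k) = 59 + k
13084 - q(161) = 13084 - (59 + 161) = 13084 - 1*220 = 13084 - 220 = 12864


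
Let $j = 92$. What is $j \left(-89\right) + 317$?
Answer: $-7871$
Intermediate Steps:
$j \left(-89\right) + 317 = 92 \left(-89\right) + 317 = -8188 + 317 = -7871$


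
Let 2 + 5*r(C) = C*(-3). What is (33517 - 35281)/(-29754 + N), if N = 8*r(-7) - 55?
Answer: 2940/49631 ≈ 0.059237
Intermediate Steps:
r(C) = -⅖ - 3*C/5 (r(C) = -⅖ + (C*(-3))/5 = -⅖ + (-3*C)/5 = -⅖ - 3*C/5)
N = -123/5 (N = 8*(-⅖ - ⅗*(-7)) - 55 = 8*(-⅖ + 21/5) - 55 = 8*(19/5) - 55 = 152/5 - 55 = -123/5 ≈ -24.600)
(33517 - 35281)/(-29754 + N) = (33517 - 35281)/(-29754 - 123/5) = -1764/(-148893/5) = -1764*(-5/148893) = 2940/49631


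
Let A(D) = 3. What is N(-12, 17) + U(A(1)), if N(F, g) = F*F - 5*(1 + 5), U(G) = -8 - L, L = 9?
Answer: 97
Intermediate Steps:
U(G) = -17 (U(G) = -8 - 1*9 = -8 - 9 = -17)
N(F, g) = -30 + F² (N(F, g) = F² - 5*6 = F² - 30 = -30 + F²)
N(-12, 17) + U(A(1)) = (-30 + (-12)²) - 17 = (-30 + 144) - 17 = 114 - 17 = 97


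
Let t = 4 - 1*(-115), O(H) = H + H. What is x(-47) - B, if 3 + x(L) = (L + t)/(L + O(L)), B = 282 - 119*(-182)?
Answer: -1031345/47 ≈ -21944.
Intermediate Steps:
O(H) = 2*H
t = 119 (t = 4 + 115 = 119)
B = 21940 (B = 282 + 21658 = 21940)
x(L) = -3 + (119 + L)/(3*L) (x(L) = -3 + (L + 119)/(L + 2*L) = -3 + (119 + L)/((3*L)) = -3 + (119 + L)*(1/(3*L)) = -3 + (119 + L)/(3*L))
x(-47) - B = (⅓)*(119 - 8*(-47))/(-47) - 1*21940 = (⅓)*(-1/47)*(119 + 376) - 21940 = (⅓)*(-1/47)*495 - 21940 = -165/47 - 21940 = -1031345/47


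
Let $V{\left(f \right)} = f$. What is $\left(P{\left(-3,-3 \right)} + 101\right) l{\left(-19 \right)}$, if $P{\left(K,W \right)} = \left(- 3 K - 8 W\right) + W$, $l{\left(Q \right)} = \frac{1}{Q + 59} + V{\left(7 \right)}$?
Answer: $\frac{36811}{40} \approx 920.28$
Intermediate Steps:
$l{\left(Q \right)} = 7 + \frac{1}{59 + Q}$ ($l{\left(Q \right)} = \frac{1}{Q + 59} + 7 = \frac{1}{59 + Q} + 7 = 7 + \frac{1}{59 + Q}$)
$P{\left(K,W \right)} = - 7 W - 3 K$ ($P{\left(K,W \right)} = \left(- 8 W - 3 K\right) + W = - 7 W - 3 K$)
$\left(P{\left(-3,-3 \right)} + 101\right) l{\left(-19 \right)} = \left(\left(\left(-7\right) \left(-3\right) - -9\right) + 101\right) \frac{414 + 7 \left(-19\right)}{59 - 19} = \left(\left(21 + 9\right) + 101\right) \frac{414 - 133}{40} = \left(30 + 101\right) \frac{1}{40} \cdot 281 = 131 \cdot \frac{281}{40} = \frac{36811}{40}$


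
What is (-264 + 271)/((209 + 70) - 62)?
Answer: 1/31 ≈ 0.032258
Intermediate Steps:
(-264 + 271)/((209 + 70) - 62) = 7/(279 - 62) = 7/217 = 7*(1/217) = 1/31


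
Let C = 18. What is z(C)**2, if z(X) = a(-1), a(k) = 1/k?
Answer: 1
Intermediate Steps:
z(X) = -1 (z(X) = 1/(-1) = -1)
z(C)**2 = (-1)**2 = 1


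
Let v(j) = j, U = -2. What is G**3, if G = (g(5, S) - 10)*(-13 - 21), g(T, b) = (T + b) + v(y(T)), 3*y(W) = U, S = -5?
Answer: 1287913472/27 ≈ 4.7700e+7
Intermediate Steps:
y(W) = -2/3 (y(W) = (1/3)*(-2) = -2/3)
g(T, b) = -2/3 + T + b (g(T, b) = (T + b) - 2/3 = -2/3 + T + b)
G = 1088/3 (G = ((-2/3 + 5 - 5) - 10)*(-13 - 21) = (-2/3 - 10)*(-34) = -32/3*(-34) = 1088/3 ≈ 362.67)
G**3 = (1088/3)**3 = 1287913472/27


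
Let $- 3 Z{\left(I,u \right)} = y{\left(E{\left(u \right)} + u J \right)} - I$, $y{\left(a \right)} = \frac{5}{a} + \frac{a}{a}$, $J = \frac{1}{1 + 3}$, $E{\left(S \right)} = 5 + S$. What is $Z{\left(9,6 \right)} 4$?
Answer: $\frac{152}{15} \approx 10.133$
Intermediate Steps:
$J = \frac{1}{4} \approx 0.25$
$y{\left(a \right)} = 1 + \frac{5}{a}$ ($y{\left(a \right)} = \frac{5}{a} + 1 = 1 + \frac{5}{a}$)
$Z{\left(I,u \right)} = \frac{I}{3} - \frac{10 + \frac{5 u}{4}}{3 \left(5 + \frac{5 u}{4}\right)}$ ($Z{\left(I,u \right)} = - \frac{\frac{5 + \left(\left(5 + u\right) + u \frac{1}{4}\right)}{\left(5 + u\right) + u \frac{1}{4}} - I}{3} = - \frac{\frac{5 + \left(\left(5 + u\right) + \frac{u}{4}\right)}{\left(5 + u\right) + \frac{u}{4}} - I}{3} = - \frac{\frac{5 + \left(5 + \frac{5 u}{4}\right)}{5 + \frac{5 u}{4}} - I}{3} = - \frac{\frac{10 + \frac{5 u}{4}}{5 + \frac{5 u}{4}} - I}{3} = - \frac{- I + \frac{10 + \frac{5 u}{4}}{5 + \frac{5 u}{4}}}{3} = \frac{I}{3} - \frac{10 + \frac{5 u}{4}}{3 \left(5 + \frac{5 u}{4}\right)}$)
$Z{\left(9,6 \right)} 4 = \frac{-8 - 6 + 9 \left(4 + 6\right)}{3 \left(4 + 6\right)} 4 = \frac{-8 - 6 + 9 \cdot 10}{3 \cdot 10} \cdot 4 = \frac{1}{3} \cdot \frac{1}{10} \left(-8 - 6 + 90\right) 4 = \frac{1}{3} \cdot \frac{1}{10} \cdot 76 \cdot 4 = \frac{38}{15} \cdot 4 = \frac{152}{15}$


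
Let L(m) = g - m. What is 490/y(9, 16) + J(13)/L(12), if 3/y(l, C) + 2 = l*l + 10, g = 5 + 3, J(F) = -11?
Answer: 174473/12 ≈ 14539.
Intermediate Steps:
g = 8
y(l, C) = 3/(8 + l²) (y(l, C) = 3/(-2 + (l*l + 10)) = 3/(-2 + (l² + 10)) = 3/(-2 + (10 + l²)) = 3/(8 + l²))
L(m) = 8 - m
490/y(9, 16) + J(13)/L(12) = 490/((3/(8 + 9²))) - 11/(8 - 1*12) = 490/((3/(8 + 81))) - 11/(8 - 12) = 490/((3/89)) - 11/(-4) = 490/((3*(1/89))) - 11*(-¼) = 490/(3/89) + 11/4 = 490*(89/3) + 11/4 = 43610/3 + 11/4 = 174473/12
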